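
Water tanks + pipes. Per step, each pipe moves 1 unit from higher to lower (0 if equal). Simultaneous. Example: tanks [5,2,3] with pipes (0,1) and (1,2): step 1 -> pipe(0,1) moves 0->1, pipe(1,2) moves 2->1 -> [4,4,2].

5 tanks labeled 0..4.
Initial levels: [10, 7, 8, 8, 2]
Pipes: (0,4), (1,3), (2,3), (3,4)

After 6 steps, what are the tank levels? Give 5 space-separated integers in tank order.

Step 1: flows [0->4,3->1,2=3,3->4] -> levels [9 8 8 6 4]
Step 2: flows [0->4,1->3,2->3,3->4] -> levels [8 7 7 7 6]
Step 3: flows [0->4,1=3,2=3,3->4] -> levels [7 7 7 6 8]
Step 4: flows [4->0,1->3,2->3,4->3] -> levels [8 6 6 9 6]
Step 5: flows [0->4,3->1,3->2,3->4] -> levels [7 7 7 6 8]
  -> period-2 cycle: step 5 state = step 3 state
  -> state at step 6: (6-3) mod 2 = 1, same as step 4 -> [8 6 6 9 6]

Answer: 8 6 6 9 6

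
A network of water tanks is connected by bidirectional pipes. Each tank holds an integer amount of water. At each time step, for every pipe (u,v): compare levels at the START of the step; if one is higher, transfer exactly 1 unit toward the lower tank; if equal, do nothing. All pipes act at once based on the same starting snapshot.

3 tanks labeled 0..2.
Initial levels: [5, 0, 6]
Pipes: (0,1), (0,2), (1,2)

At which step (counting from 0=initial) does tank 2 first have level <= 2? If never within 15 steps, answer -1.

Answer: -1

Derivation:
Step 1: flows [0->1,2->0,2->1] -> levels [5 2 4]
Step 2: flows [0->1,0->2,2->1] -> levels [3 4 4]
Step 3: flows [1->0,2->0,1=2] -> levels [5 3 3]
Step 4: flows [0->1,0->2,1=2] -> levels [3 4 4]
  -> period-2 cycle (repeats step 2); tank 2 never drops to <=2
Tank 2 never reaches <=2 within 15 steps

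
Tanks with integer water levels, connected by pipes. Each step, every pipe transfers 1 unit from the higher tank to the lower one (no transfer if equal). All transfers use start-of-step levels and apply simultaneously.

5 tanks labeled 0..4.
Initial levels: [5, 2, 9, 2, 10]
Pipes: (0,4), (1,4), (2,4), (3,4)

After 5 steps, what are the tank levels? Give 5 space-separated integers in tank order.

Answer: 6 6 6 6 4

Derivation:
Step 1: flows [4->0,4->1,4->2,4->3] -> levels [6 3 10 3 6]
Step 2: flows [0=4,4->1,2->4,4->3] -> levels [6 4 9 4 5]
Step 3: flows [0->4,4->1,2->4,4->3] -> levels [5 5 8 5 5]
Step 4: flows [0=4,1=4,2->4,3=4] -> levels [5 5 7 5 6]
Step 5: flows [4->0,4->1,2->4,4->3] -> levels [6 6 6 6 4]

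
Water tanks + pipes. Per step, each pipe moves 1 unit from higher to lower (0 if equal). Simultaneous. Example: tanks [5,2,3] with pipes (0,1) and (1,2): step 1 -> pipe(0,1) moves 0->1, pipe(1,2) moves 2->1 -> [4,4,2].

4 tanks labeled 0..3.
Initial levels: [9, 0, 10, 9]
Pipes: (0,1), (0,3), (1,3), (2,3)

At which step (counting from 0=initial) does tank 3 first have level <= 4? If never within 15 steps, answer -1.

Answer: -1

Derivation:
Step 1: flows [0->1,0=3,3->1,2->3] -> levels [8 2 9 9]
Step 2: flows [0->1,3->0,3->1,2=3] -> levels [8 4 9 7]
Step 3: flows [0->1,0->3,3->1,2->3] -> levels [6 6 8 8]
Step 4: flows [0=1,3->0,3->1,2=3] -> levels [7 7 8 6]
Step 5: flows [0=1,0->3,1->3,2->3] -> levels [6 6 7 9]
Step 6: flows [0=1,3->0,3->1,3->2] -> levels [7 7 8 6]
  -> period-2 cycle (repeats step 4); tank 3 never drops to <=4
Tank 3 never reaches <=4 within 15 steps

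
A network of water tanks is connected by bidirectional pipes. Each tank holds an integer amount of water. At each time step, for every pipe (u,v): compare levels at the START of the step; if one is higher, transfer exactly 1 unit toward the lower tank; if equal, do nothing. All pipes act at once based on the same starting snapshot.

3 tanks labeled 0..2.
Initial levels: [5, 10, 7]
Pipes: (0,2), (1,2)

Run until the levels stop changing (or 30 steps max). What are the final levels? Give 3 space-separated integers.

Step 1: flows [2->0,1->2] -> levels [6 9 7]
Step 2: flows [2->0,1->2] -> levels [7 8 7]
Step 3: flows [0=2,1->2] -> levels [7 7 8]
Step 4: flows [2->0,2->1] -> levels [8 8 6]
Step 5: flows [0->2,1->2] -> levels [7 7 8]
  -> period-2 cycle: step 5 state = step 3 state; never stabilizes
  -> state at step 30: (30-3) mod 2 = 1, same as step 4 -> [8 8 6]

Answer: 8 8 6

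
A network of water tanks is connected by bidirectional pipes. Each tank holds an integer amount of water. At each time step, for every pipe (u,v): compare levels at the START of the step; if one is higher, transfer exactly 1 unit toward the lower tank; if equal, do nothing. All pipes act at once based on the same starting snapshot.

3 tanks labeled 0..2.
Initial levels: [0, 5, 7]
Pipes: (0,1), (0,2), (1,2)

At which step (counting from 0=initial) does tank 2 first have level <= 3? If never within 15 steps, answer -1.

Answer: -1

Derivation:
Step 1: flows [1->0,2->0,2->1] -> levels [2 5 5]
Step 2: flows [1->0,2->0,1=2] -> levels [4 4 4]
Step 3: flows [0=1,0=2,1=2] -> levels [4 4 4]
  -> stable; tank 2 stays at 4 > 3
Tank 2 never reaches <=3 within 15 steps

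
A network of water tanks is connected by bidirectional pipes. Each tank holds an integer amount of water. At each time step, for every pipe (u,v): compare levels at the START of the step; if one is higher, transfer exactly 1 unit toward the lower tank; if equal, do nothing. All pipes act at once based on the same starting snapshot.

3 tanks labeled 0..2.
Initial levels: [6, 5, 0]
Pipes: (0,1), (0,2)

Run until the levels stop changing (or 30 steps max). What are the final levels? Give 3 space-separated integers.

Step 1: flows [0->1,0->2] -> levels [4 6 1]
Step 2: flows [1->0,0->2] -> levels [4 5 2]
Step 3: flows [1->0,0->2] -> levels [4 4 3]
Step 4: flows [0=1,0->2] -> levels [3 4 4]
Step 5: flows [1->0,2->0] -> levels [5 3 3]
Step 6: flows [0->1,0->2] -> levels [3 4 4]
  -> period-2 cycle: step 6 state = step 4 state; never stabilizes
  -> state at step 30: (30-4) mod 2 = 0, same as step 4 -> [3 4 4]

Answer: 3 4 4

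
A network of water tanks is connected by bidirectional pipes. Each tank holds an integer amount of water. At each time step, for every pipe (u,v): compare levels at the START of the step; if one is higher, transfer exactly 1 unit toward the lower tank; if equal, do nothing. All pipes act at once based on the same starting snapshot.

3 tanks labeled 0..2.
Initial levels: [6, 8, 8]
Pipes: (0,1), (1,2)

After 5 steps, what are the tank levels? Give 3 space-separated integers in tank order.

Step 1: flows [1->0,1=2] -> levels [7 7 8]
Step 2: flows [0=1,2->1] -> levels [7 8 7]
Step 3: flows [1->0,1->2] -> levels [8 6 8]
Step 4: flows [0->1,2->1] -> levels [7 8 7]
  -> period-2 cycle: step 4 state = step 2 state
  -> state at step 5: (5-2) mod 2 = 1, same as step 3 -> [8 6 8]

Answer: 8 6 8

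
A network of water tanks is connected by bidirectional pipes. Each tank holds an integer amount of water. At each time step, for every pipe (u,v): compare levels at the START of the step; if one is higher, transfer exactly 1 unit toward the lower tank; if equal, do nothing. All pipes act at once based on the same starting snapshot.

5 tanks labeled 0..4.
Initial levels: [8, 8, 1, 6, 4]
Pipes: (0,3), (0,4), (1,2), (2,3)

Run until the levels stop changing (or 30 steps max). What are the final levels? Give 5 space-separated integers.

Step 1: flows [0->3,0->4,1->2,3->2] -> levels [6 7 3 6 5]
Step 2: flows [0=3,0->4,1->2,3->2] -> levels [5 6 5 5 6]
Step 3: flows [0=3,4->0,1->2,2=3] -> levels [6 5 6 5 5]
Step 4: flows [0->3,0->4,2->1,2->3] -> levels [4 6 4 7 6]
Step 5: flows [3->0,4->0,1->2,3->2] -> levels [6 5 6 5 5]
  -> period-2 cycle: step 5 state = step 3 state; never stabilizes
  -> state at step 30: (30-3) mod 2 = 1, same as step 4 -> [4 6 4 7 6]

Answer: 4 6 4 7 6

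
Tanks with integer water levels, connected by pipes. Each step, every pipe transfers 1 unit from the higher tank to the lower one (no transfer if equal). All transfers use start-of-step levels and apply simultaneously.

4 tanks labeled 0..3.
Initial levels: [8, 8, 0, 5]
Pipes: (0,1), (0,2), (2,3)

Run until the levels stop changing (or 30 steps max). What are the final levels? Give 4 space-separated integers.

Step 1: flows [0=1,0->2,3->2] -> levels [7 8 2 4]
Step 2: flows [1->0,0->2,3->2] -> levels [7 7 4 3]
Step 3: flows [0=1,0->2,2->3] -> levels [6 7 4 4]
Step 4: flows [1->0,0->2,2=3] -> levels [6 6 5 4]
Step 5: flows [0=1,0->2,2->3] -> levels [5 6 5 5]
Step 6: flows [1->0,0=2,2=3] -> levels [6 5 5 5]
Step 7: flows [0->1,0->2,2=3] -> levels [4 6 6 5]
Step 8: flows [1->0,2->0,2->3] -> levels [6 5 4 6]
Step 9: flows [0->1,0->2,3->2] -> levels [4 6 6 5]
  -> period-2 cycle: step 9 state = step 7 state; never stabilizes
  -> state at step 30: (30-7) mod 2 = 1, same as step 8 -> [6 5 4 6]

Answer: 6 5 4 6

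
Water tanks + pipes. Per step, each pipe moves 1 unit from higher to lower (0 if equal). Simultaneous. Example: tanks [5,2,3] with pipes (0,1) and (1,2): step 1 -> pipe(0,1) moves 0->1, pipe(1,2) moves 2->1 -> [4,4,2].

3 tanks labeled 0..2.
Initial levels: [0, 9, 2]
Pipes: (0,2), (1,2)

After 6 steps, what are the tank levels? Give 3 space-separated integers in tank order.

Step 1: flows [2->0,1->2] -> levels [1 8 2]
Step 2: flows [2->0,1->2] -> levels [2 7 2]
Step 3: flows [0=2,1->2] -> levels [2 6 3]
Step 4: flows [2->0,1->2] -> levels [3 5 3]
Step 5: flows [0=2,1->2] -> levels [3 4 4]
Step 6: flows [2->0,1=2] -> levels [4 4 3]

Answer: 4 4 3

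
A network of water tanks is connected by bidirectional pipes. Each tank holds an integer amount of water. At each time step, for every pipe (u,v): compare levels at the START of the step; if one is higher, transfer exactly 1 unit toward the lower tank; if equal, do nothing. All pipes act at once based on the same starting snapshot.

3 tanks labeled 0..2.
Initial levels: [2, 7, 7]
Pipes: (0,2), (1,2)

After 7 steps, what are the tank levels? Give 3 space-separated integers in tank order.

Answer: 6 6 4

Derivation:
Step 1: flows [2->0,1=2] -> levels [3 7 6]
Step 2: flows [2->0,1->2] -> levels [4 6 6]
Step 3: flows [2->0,1=2] -> levels [5 6 5]
Step 4: flows [0=2,1->2] -> levels [5 5 6]
Step 5: flows [2->0,2->1] -> levels [6 6 4]
Step 6: flows [0->2,1->2] -> levels [5 5 6]
  -> period-2 cycle: step 6 state = step 4 state
  -> state at step 7: (7-4) mod 2 = 1, same as step 5 -> [6 6 4]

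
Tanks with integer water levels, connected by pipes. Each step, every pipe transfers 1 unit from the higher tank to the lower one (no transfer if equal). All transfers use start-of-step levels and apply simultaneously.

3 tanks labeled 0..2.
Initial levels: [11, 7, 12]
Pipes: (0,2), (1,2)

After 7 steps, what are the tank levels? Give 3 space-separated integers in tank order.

Answer: 10 10 10

Derivation:
Step 1: flows [2->0,2->1] -> levels [12 8 10]
Step 2: flows [0->2,2->1] -> levels [11 9 10]
Step 3: flows [0->2,2->1] -> levels [10 10 10]
Step 4: flows [0=2,1=2] -> levels [10 10 10]
  -> stable; steps 5..7 unchanged -> [10 10 10]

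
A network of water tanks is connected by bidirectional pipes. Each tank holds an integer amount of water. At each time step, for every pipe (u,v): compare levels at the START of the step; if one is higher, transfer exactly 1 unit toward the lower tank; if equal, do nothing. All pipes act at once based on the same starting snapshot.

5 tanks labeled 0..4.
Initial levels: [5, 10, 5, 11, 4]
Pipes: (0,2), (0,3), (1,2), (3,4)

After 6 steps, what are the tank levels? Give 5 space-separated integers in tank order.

Answer: 7 8 6 8 6

Derivation:
Step 1: flows [0=2,3->0,1->2,3->4] -> levels [6 9 6 9 5]
Step 2: flows [0=2,3->0,1->2,3->4] -> levels [7 8 7 7 6]
Step 3: flows [0=2,0=3,1->2,3->4] -> levels [7 7 8 6 7]
Step 4: flows [2->0,0->3,2->1,4->3] -> levels [7 8 6 8 6]
Step 5: flows [0->2,3->0,1->2,3->4] -> levels [7 7 8 6 7]
  -> period-2 cycle: step 5 state = step 3 state
  -> state at step 6: (6-3) mod 2 = 1, same as step 4 -> [7 8 6 8 6]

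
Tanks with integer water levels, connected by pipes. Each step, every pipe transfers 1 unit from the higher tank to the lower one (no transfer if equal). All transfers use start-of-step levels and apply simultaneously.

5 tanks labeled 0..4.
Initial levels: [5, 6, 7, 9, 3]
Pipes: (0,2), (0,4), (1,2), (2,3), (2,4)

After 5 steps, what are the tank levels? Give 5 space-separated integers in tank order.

Step 1: flows [2->0,0->4,2->1,3->2,2->4] -> levels [5 7 5 8 5]
Step 2: flows [0=2,0=4,1->2,3->2,2=4] -> levels [5 6 7 7 5]
Step 3: flows [2->0,0=4,2->1,2=3,2->4] -> levels [6 7 4 7 6]
Step 4: flows [0->2,0=4,1->2,3->2,4->2] -> levels [5 6 8 6 5]
Step 5: flows [2->0,0=4,2->1,2->3,2->4] -> levels [6 7 4 7 6]

Answer: 6 7 4 7 6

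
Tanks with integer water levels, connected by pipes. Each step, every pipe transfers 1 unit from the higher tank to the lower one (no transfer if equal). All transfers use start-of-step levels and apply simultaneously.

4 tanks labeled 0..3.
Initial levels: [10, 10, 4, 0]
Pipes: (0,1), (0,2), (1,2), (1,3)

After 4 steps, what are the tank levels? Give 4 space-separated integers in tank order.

Answer: 6 6 8 4

Derivation:
Step 1: flows [0=1,0->2,1->2,1->3] -> levels [9 8 6 1]
Step 2: flows [0->1,0->2,1->2,1->3] -> levels [7 7 8 2]
Step 3: flows [0=1,2->0,2->1,1->3] -> levels [8 7 6 3]
Step 4: flows [0->1,0->2,1->2,1->3] -> levels [6 6 8 4]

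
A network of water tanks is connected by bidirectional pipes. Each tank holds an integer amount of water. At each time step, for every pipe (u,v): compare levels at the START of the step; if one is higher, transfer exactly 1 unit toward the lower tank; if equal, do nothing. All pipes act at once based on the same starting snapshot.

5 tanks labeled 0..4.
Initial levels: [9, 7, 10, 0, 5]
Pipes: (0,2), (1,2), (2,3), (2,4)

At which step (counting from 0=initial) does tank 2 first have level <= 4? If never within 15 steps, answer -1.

Step 1: flows [2->0,2->1,2->3,2->4] -> levels [10 8 6 1 6]
Step 2: flows [0->2,1->2,2->3,2=4] -> levels [9 7 7 2 6]
Step 3: flows [0->2,1=2,2->3,2->4] -> levels [8 7 6 3 7]
Step 4: flows [0->2,1->2,2->3,4->2] -> levels [7 6 8 4 6]
Step 5: flows [2->0,2->1,2->3,2->4] -> levels [8 7 4 5 7]
Tank 2 first reaches <=4 at step 5

Answer: 5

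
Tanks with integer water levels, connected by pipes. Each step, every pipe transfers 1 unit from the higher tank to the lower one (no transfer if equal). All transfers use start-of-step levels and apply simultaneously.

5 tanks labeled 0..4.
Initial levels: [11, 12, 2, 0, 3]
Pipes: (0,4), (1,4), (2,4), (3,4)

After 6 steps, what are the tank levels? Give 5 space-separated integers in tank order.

Answer: 5 6 5 5 7

Derivation:
Step 1: flows [0->4,1->4,4->2,4->3] -> levels [10 11 3 1 3]
Step 2: flows [0->4,1->4,2=4,4->3] -> levels [9 10 3 2 4]
Step 3: flows [0->4,1->4,4->2,4->3] -> levels [8 9 4 3 4]
Step 4: flows [0->4,1->4,2=4,4->3] -> levels [7 8 4 4 5]
Step 5: flows [0->4,1->4,4->2,4->3] -> levels [6 7 5 5 5]
Step 6: flows [0->4,1->4,2=4,3=4] -> levels [5 6 5 5 7]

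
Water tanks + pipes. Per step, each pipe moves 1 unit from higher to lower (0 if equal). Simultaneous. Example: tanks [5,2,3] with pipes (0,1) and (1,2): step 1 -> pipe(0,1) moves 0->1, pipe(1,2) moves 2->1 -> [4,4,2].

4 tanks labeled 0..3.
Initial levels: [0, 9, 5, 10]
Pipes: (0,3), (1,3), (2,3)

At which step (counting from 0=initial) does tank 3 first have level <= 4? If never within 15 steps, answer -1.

Answer: 6

Derivation:
Step 1: flows [3->0,3->1,3->2] -> levels [1 10 6 7]
Step 2: flows [3->0,1->3,3->2] -> levels [2 9 7 6]
Step 3: flows [3->0,1->3,2->3] -> levels [3 8 6 7]
Step 4: flows [3->0,1->3,3->2] -> levels [4 7 7 6]
Step 5: flows [3->0,1->3,2->3] -> levels [5 6 6 7]
Step 6: flows [3->0,3->1,3->2] -> levels [6 7 7 4]
Tank 3 first reaches <=4 at step 6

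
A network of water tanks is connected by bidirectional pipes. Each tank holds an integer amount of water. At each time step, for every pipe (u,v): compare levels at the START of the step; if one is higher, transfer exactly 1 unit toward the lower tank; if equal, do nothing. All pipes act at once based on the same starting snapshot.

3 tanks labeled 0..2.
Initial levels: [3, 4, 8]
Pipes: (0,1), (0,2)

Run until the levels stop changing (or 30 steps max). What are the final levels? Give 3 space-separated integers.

Answer: 5 5 5

Derivation:
Step 1: flows [1->0,2->0] -> levels [5 3 7]
Step 2: flows [0->1,2->0] -> levels [5 4 6]
Step 3: flows [0->1,2->0] -> levels [5 5 5]
Step 4: flows [0=1,0=2] -> levels [5 5 5]
  -> stable (no change)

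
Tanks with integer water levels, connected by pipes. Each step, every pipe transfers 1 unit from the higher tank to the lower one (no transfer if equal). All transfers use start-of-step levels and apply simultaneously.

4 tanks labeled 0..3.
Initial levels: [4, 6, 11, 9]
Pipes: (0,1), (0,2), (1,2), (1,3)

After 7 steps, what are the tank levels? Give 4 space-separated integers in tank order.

Step 1: flows [1->0,2->0,2->1,3->1] -> levels [6 7 9 8]
Step 2: flows [1->0,2->0,2->1,3->1] -> levels [8 8 7 7]
Step 3: flows [0=1,0->2,1->2,1->3] -> levels [7 6 9 8]
Step 4: flows [0->1,2->0,2->1,3->1] -> levels [7 9 7 7]
Step 5: flows [1->0,0=2,1->2,1->3] -> levels [8 6 8 8]
Step 6: flows [0->1,0=2,2->1,3->1] -> levels [7 9 7 7]
  -> period-2 cycle: step 6 state = step 4 state
  -> state at step 7: (7-4) mod 2 = 1, same as step 5 -> [8 6 8 8]

Answer: 8 6 8 8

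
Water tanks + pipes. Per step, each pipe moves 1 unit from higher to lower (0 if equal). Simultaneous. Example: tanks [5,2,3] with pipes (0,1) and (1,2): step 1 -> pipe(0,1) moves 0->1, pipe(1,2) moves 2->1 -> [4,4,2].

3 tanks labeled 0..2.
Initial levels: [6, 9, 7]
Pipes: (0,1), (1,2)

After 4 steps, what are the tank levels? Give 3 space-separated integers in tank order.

Answer: 7 8 7

Derivation:
Step 1: flows [1->0,1->2] -> levels [7 7 8]
Step 2: flows [0=1,2->1] -> levels [7 8 7]
Step 3: flows [1->0,1->2] -> levels [8 6 8]
Step 4: flows [0->1,2->1] -> levels [7 8 7]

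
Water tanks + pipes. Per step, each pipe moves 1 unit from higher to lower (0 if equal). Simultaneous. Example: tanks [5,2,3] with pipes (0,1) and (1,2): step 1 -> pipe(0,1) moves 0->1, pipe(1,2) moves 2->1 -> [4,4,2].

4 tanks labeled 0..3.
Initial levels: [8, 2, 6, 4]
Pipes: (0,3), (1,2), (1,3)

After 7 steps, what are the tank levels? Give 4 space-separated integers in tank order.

Answer: 5 4 5 6

Derivation:
Step 1: flows [0->3,2->1,3->1] -> levels [7 4 5 4]
Step 2: flows [0->3,2->1,1=3] -> levels [6 5 4 5]
Step 3: flows [0->3,1->2,1=3] -> levels [5 4 5 6]
Step 4: flows [3->0,2->1,3->1] -> levels [6 6 4 4]
Step 5: flows [0->3,1->2,1->3] -> levels [5 4 5 6]
  -> period-2 cycle: step 5 state = step 3 state
  -> state at step 7: (7-3) mod 2 = 0, same as step 3 -> [5 4 5 6]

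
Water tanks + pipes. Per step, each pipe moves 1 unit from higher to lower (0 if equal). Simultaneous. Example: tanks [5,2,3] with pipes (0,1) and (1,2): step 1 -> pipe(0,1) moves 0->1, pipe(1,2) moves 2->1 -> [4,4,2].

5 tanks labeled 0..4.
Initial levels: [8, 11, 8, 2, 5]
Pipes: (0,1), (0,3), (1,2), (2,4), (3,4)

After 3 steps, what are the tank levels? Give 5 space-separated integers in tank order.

Step 1: flows [1->0,0->3,1->2,2->4,4->3] -> levels [8 9 8 4 5]
Step 2: flows [1->0,0->3,1->2,2->4,4->3] -> levels [8 7 8 6 5]
Step 3: flows [0->1,0->3,2->1,2->4,3->4] -> levels [6 9 6 6 7]

Answer: 6 9 6 6 7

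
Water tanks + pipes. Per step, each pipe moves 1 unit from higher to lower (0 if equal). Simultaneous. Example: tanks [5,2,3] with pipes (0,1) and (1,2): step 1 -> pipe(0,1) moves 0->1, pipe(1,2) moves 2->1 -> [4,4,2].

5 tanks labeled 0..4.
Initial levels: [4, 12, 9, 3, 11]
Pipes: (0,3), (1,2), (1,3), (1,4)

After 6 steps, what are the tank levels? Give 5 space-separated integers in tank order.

Step 1: flows [0->3,1->2,1->3,1->4] -> levels [3 9 10 5 12]
Step 2: flows [3->0,2->1,1->3,4->1] -> levels [4 10 9 5 11]
Step 3: flows [3->0,1->2,1->3,4->1] -> levels [5 9 10 5 10]
Step 4: flows [0=3,2->1,1->3,4->1] -> levels [5 10 9 6 9]
Step 5: flows [3->0,1->2,1->3,1->4] -> levels [6 7 10 6 10]
Step 6: flows [0=3,2->1,1->3,4->1] -> levels [6 8 9 7 9]

Answer: 6 8 9 7 9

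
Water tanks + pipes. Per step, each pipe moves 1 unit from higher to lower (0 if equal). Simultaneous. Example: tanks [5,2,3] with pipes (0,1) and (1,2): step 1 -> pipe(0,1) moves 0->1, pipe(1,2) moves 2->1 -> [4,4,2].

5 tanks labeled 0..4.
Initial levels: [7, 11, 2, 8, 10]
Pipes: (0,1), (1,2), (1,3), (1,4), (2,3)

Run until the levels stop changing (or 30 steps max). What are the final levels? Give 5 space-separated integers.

Step 1: flows [1->0,1->2,1->3,1->4,3->2] -> levels [8 7 4 8 11]
Step 2: flows [0->1,1->2,3->1,4->1,3->2] -> levels [7 9 6 6 10]
Step 3: flows [1->0,1->2,1->3,4->1,2=3] -> levels [8 7 7 7 9]
Step 4: flows [0->1,1=2,1=3,4->1,2=3] -> levels [7 9 7 7 8]
Step 5: flows [1->0,1->2,1->3,1->4,2=3] -> levels [8 5 8 8 9]
Step 6: flows [0->1,2->1,3->1,4->1,2=3] -> levels [7 9 7 7 8]
  -> period-2 cycle: step 6 state = step 4 state; never stabilizes
  -> state at step 30: (30-4) mod 2 = 0, same as step 4 -> [7 9 7 7 8]

Answer: 7 9 7 7 8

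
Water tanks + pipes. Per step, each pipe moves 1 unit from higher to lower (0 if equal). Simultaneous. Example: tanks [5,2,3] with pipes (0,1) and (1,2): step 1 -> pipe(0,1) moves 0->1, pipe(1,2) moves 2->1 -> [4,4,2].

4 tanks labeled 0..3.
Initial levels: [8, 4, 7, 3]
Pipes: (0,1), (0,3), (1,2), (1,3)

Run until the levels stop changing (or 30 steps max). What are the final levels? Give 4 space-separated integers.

Answer: 5 7 5 5

Derivation:
Step 1: flows [0->1,0->3,2->1,1->3] -> levels [6 5 6 5]
Step 2: flows [0->1,0->3,2->1,1=3] -> levels [4 7 5 6]
Step 3: flows [1->0,3->0,1->2,1->3] -> levels [6 4 6 6]
Step 4: flows [0->1,0=3,2->1,3->1] -> levels [5 7 5 5]
Step 5: flows [1->0,0=3,1->2,1->3] -> levels [6 4 6 6]
  -> period-2 cycle: step 5 state = step 3 state; never stabilizes
  -> state at step 30: (30-3) mod 2 = 1, same as step 4 -> [5 7 5 5]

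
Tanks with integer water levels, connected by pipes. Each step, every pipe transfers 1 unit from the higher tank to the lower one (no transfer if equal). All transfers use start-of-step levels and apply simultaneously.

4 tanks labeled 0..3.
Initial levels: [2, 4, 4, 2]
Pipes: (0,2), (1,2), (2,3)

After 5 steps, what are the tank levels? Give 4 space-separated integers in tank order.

Step 1: flows [2->0,1=2,2->3] -> levels [3 4 2 3]
Step 2: flows [0->2,1->2,3->2] -> levels [2 3 5 2]
Step 3: flows [2->0,2->1,2->3] -> levels [3 4 2 3]
  -> period-2 cycle: step 3 state = step 1 state
  -> state at step 5: (5-1) mod 2 = 0, same as step 1 -> [3 4 2 3]

Answer: 3 4 2 3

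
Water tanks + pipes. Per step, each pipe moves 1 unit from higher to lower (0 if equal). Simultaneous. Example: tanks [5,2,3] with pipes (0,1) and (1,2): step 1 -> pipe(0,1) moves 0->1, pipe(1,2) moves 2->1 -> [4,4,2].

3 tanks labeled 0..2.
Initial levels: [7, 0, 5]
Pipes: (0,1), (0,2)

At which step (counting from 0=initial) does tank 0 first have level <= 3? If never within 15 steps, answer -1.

Step 1: flows [0->1,0->2] -> levels [5 1 6]
Step 2: flows [0->1,2->0] -> levels [5 2 5]
Step 3: flows [0->1,0=2] -> levels [4 3 5]
Step 4: flows [0->1,2->0] -> levels [4 4 4]
Step 5: flows [0=1,0=2] -> levels [4 4 4]
  -> stable; tank 0 stays at 4 > 3
Tank 0 never reaches <=3 within 15 steps

Answer: -1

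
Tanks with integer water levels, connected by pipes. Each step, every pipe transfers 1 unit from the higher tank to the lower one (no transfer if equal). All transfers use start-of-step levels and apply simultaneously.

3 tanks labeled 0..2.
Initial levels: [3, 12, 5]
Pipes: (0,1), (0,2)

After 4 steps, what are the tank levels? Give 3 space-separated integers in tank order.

Answer: 6 8 6

Derivation:
Step 1: flows [1->0,2->0] -> levels [5 11 4]
Step 2: flows [1->0,0->2] -> levels [5 10 5]
Step 3: flows [1->0,0=2] -> levels [6 9 5]
Step 4: flows [1->0,0->2] -> levels [6 8 6]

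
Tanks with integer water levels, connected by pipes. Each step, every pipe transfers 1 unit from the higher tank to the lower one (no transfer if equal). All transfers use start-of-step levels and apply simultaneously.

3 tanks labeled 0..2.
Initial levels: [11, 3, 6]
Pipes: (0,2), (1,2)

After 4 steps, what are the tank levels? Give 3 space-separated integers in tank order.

Answer: 7 6 7

Derivation:
Step 1: flows [0->2,2->1] -> levels [10 4 6]
Step 2: flows [0->2,2->1] -> levels [9 5 6]
Step 3: flows [0->2,2->1] -> levels [8 6 6]
Step 4: flows [0->2,1=2] -> levels [7 6 7]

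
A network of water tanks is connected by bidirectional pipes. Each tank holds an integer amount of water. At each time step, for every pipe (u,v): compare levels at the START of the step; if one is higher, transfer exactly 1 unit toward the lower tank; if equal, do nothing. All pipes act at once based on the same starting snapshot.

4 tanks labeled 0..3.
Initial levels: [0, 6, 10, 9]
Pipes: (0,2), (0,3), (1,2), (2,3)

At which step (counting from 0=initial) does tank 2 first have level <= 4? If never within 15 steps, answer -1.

Answer: 5

Derivation:
Step 1: flows [2->0,3->0,2->1,2->3] -> levels [2 7 7 9]
Step 2: flows [2->0,3->0,1=2,3->2] -> levels [4 7 7 7]
Step 3: flows [2->0,3->0,1=2,2=3] -> levels [6 7 6 6]
Step 4: flows [0=2,0=3,1->2,2=3] -> levels [6 6 7 6]
Step 5: flows [2->0,0=3,2->1,2->3] -> levels [7 7 4 7]
Tank 2 first reaches <=4 at step 5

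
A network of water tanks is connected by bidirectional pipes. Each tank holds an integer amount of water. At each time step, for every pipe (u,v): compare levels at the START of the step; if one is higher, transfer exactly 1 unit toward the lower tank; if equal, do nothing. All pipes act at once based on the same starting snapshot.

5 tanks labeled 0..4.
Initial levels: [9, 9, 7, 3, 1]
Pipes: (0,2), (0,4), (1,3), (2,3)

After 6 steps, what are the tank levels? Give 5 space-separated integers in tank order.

Answer: 6 6 5 7 5

Derivation:
Step 1: flows [0->2,0->4,1->3,2->3] -> levels [7 8 7 5 2]
Step 2: flows [0=2,0->4,1->3,2->3] -> levels [6 7 6 7 3]
Step 3: flows [0=2,0->4,1=3,3->2] -> levels [5 7 7 6 4]
Step 4: flows [2->0,0->4,1->3,2->3] -> levels [5 6 5 8 5]
Step 5: flows [0=2,0=4,3->1,3->2] -> levels [5 7 6 6 5]
Step 6: flows [2->0,0=4,1->3,2=3] -> levels [6 6 5 7 5]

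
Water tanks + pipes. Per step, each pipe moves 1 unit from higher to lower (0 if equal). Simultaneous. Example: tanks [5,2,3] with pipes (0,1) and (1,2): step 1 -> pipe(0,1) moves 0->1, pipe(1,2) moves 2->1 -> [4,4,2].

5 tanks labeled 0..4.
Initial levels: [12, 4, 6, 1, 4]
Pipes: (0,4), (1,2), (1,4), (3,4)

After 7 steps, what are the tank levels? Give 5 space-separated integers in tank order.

Step 1: flows [0->4,2->1,1=4,4->3] -> levels [11 5 5 2 4]
Step 2: flows [0->4,1=2,1->4,4->3] -> levels [10 4 5 3 5]
Step 3: flows [0->4,2->1,4->1,4->3] -> levels [9 6 4 4 4]
Step 4: flows [0->4,1->2,1->4,3=4] -> levels [8 4 5 4 6]
Step 5: flows [0->4,2->1,4->1,4->3] -> levels [7 6 4 5 5]
Step 6: flows [0->4,1->2,1->4,3=4] -> levels [6 4 5 5 7]
Step 7: flows [4->0,2->1,4->1,4->3] -> levels [7 6 4 6 4]

Answer: 7 6 4 6 4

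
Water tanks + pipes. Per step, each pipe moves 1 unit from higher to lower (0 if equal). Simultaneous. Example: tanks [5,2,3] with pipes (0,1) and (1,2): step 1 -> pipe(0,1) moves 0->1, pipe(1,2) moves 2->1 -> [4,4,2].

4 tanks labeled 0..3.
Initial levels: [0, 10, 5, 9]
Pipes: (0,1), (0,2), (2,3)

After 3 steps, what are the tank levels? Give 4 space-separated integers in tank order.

Answer: 6 7 5 6

Derivation:
Step 1: flows [1->0,2->0,3->2] -> levels [2 9 5 8]
Step 2: flows [1->0,2->0,3->2] -> levels [4 8 5 7]
Step 3: flows [1->0,2->0,3->2] -> levels [6 7 5 6]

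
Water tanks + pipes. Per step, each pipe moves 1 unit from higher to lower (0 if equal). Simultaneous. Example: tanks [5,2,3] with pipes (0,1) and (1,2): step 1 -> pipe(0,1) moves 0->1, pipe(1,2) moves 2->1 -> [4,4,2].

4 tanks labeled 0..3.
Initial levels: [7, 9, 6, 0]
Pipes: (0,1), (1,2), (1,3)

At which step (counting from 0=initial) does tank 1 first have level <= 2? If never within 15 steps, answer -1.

Step 1: flows [1->0,1->2,1->3] -> levels [8 6 7 1]
Step 2: flows [0->1,2->1,1->3] -> levels [7 7 6 2]
Step 3: flows [0=1,1->2,1->3] -> levels [7 5 7 3]
Step 4: flows [0->1,2->1,1->3] -> levels [6 6 6 4]
Step 5: flows [0=1,1=2,1->3] -> levels [6 5 6 5]
Step 6: flows [0->1,2->1,1=3] -> levels [5 7 5 5]
Step 7: flows [1->0,1->2,1->3] -> levels [6 4 6 6]
Step 8: flows [0->1,2->1,3->1] -> levels [5 7 5 5]
  -> period-2 cycle (repeats step 6); tank 1 never drops to <=2
Tank 1 never reaches <=2 within 15 steps

Answer: -1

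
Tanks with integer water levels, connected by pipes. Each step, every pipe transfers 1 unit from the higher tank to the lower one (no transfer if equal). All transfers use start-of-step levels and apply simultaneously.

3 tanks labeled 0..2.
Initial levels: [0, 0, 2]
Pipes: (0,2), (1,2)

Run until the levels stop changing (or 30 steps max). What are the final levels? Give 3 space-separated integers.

Answer: 0 0 2

Derivation:
Step 1: flows [2->0,2->1] -> levels [1 1 0]
Step 2: flows [0->2,1->2] -> levels [0 0 2]
  -> period-2 cycle: step 2 state = step 0 state; never stabilizes
  -> state at step 30: (30-0) mod 2 = 0, same as step 0 -> [0 0 2]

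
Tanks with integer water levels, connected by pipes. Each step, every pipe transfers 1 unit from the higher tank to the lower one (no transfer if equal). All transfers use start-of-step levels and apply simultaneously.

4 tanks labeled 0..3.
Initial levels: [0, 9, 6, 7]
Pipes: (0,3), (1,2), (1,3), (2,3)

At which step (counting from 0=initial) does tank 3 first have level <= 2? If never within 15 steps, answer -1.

Step 1: flows [3->0,1->2,1->3,3->2] -> levels [1 7 8 6]
Step 2: flows [3->0,2->1,1->3,2->3] -> levels [2 7 6 7]
Step 3: flows [3->0,1->2,1=3,3->2] -> levels [3 6 8 5]
Step 4: flows [3->0,2->1,1->3,2->3] -> levels [4 6 6 6]
Step 5: flows [3->0,1=2,1=3,2=3] -> levels [5 6 6 5]
Step 6: flows [0=3,1=2,1->3,2->3] -> levels [5 5 5 7]
Step 7: flows [3->0,1=2,3->1,3->2] -> levels [6 6 6 4]
Step 8: flows [0->3,1=2,1->3,2->3] -> levels [5 5 5 7]
  -> period-2 cycle (repeats step 6); tank 3 never drops to <=2
Tank 3 never reaches <=2 within 15 steps

Answer: -1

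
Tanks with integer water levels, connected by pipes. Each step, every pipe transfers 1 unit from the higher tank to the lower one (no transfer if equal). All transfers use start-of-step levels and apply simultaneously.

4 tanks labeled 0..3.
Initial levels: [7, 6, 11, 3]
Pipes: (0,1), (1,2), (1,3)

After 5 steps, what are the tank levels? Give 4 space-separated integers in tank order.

Step 1: flows [0->1,2->1,1->3] -> levels [6 7 10 4]
Step 2: flows [1->0,2->1,1->3] -> levels [7 6 9 5]
Step 3: flows [0->1,2->1,1->3] -> levels [6 7 8 6]
Step 4: flows [1->0,2->1,1->3] -> levels [7 6 7 7]
Step 5: flows [0->1,2->1,3->1] -> levels [6 9 6 6]

Answer: 6 9 6 6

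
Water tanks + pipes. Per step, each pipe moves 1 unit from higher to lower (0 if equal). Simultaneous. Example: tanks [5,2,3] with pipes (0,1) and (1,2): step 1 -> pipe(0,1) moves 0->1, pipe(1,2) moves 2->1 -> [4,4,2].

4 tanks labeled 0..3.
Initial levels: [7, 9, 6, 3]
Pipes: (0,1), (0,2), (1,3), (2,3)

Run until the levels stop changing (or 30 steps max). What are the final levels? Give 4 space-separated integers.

Step 1: flows [1->0,0->2,1->3,2->3] -> levels [7 7 6 5]
Step 2: flows [0=1,0->2,1->3,2->3] -> levels [6 6 6 7]
Step 3: flows [0=1,0=2,3->1,3->2] -> levels [6 7 7 5]
Step 4: flows [1->0,2->0,1->3,2->3] -> levels [8 5 5 7]
Step 5: flows [0->1,0->2,3->1,3->2] -> levels [6 7 7 5]
  -> period-2 cycle: step 5 state = step 3 state; never stabilizes
  -> state at step 30: (30-3) mod 2 = 1, same as step 4 -> [8 5 5 7]

Answer: 8 5 5 7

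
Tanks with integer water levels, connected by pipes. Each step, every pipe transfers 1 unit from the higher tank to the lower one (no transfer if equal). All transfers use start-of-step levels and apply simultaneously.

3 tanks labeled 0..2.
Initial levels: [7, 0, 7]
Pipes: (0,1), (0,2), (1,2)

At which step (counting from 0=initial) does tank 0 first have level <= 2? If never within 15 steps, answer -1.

Answer: -1

Derivation:
Step 1: flows [0->1,0=2,2->1] -> levels [6 2 6]
Step 2: flows [0->1,0=2,2->1] -> levels [5 4 5]
Step 3: flows [0->1,0=2,2->1] -> levels [4 6 4]
Step 4: flows [1->0,0=2,1->2] -> levels [5 4 5]
  -> period-2 cycle (repeats step 2); tank 0 never drops to <=2
Tank 0 never reaches <=2 within 15 steps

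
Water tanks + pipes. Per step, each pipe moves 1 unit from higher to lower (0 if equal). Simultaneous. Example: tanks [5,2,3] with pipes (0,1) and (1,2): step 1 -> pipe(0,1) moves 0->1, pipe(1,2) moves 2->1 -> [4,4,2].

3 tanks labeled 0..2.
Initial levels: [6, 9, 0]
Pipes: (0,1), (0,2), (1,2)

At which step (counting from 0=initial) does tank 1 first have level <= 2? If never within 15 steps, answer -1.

Answer: -1

Derivation:
Step 1: flows [1->0,0->2,1->2] -> levels [6 7 2]
Step 2: flows [1->0,0->2,1->2] -> levels [6 5 4]
Step 3: flows [0->1,0->2,1->2] -> levels [4 5 6]
Step 4: flows [1->0,2->0,2->1] -> levels [6 5 4]
  -> period-2 cycle (repeats step 2); tank 1 never drops to <=2
Tank 1 never reaches <=2 within 15 steps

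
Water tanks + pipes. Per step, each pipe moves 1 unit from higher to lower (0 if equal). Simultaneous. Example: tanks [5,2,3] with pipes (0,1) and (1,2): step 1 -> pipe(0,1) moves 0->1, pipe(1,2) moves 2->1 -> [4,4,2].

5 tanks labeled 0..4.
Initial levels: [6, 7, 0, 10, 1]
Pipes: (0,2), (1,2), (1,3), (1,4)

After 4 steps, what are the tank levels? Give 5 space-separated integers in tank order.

Answer: 5 6 3 6 4

Derivation:
Step 1: flows [0->2,1->2,3->1,1->4] -> levels [5 6 2 9 2]
Step 2: flows [0->2,1->2,3->1,1->4] -> levels [4 5 4 8 3]
Step 3: flows [0=2,1->2,3->1,1->4] -> levels [4 4 5 7 4]
Step 4: flows [2->0,2->1,3->1,1=4] -> levels [5 6 3 6 4]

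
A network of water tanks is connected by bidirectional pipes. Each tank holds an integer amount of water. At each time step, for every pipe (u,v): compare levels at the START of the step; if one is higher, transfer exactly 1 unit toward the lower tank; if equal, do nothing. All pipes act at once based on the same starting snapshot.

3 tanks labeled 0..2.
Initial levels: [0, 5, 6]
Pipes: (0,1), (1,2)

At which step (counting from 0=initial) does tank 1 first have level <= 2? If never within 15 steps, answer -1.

Step 1: flows [1->0,2->1] -> levels [1 5 5]
Step 2: flows [1->0,1=2] -> levels [2 4 5]
Step 3: flows [1->0,2->1] -> levels [3 4 4]
Step 4: flows [1->0,1=2] -> levels [4 3 4]
Step 5: flows [0->1,2->1] -> levels [3 5 3]
Step 6: flows [1->0,1->2] -> levels [4 3 4]
  -> period-2 cycle (repeats step 4); tank 1 never drops to <=2
Tank 1 never reaches <=2 within 15 steps

Answer: -1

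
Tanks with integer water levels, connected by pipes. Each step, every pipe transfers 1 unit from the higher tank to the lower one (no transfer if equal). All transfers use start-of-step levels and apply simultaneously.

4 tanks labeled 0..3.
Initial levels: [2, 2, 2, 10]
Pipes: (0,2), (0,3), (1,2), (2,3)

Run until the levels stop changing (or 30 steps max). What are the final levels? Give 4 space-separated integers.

Answer: 5 4 2 5

Derivation:
Step 1: flows [0=2,3->0,1=2,3->2] -> levels [3 2 3 8]
Step 2: flows [0=2,3->0,2->1,3->2] -> levels [4 3 3 6]
Step 3: flows [0->2,3->0,1=2,3->2] -> levels [4 3 5 4]
Step 4: flows [2->0,0=3,2->1,2->3] -> levels [5 4 2 5]
Step 5: flows [0->2,0=3,1->2,3->2] -> levels [4 3 5 4]
  -> period-2 cycle: step 5 state = step 3 state; never stabilizes
  -> state at step 30: (30-3) mod 2 = 1, same as step 4 -> [5 4 2 5]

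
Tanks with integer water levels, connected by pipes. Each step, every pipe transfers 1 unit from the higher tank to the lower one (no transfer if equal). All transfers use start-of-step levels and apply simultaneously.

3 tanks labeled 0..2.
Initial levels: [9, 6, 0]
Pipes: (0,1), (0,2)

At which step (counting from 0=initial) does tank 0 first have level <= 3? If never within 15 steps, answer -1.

Step 1: flows [0->1,0->2] -> levels [7 7 1]
Step 2: flows [0=1,0->2] -> levels [6 7 2]
Step 3: flows [1->0,0->2] -> levels [6 6 3]
Step 4: flows [0=1,0->2] -> levels [5 6 4]
Step 5: flows [1->0,0->2] -> levels [5 5 5]
Step 6: flows [0=1,0=2] -> levels [5 5 5]
  -> stable; tank 0 stays at 5 > 3
Tank 0 never reaches <=3 within 15 steps

Answer: -1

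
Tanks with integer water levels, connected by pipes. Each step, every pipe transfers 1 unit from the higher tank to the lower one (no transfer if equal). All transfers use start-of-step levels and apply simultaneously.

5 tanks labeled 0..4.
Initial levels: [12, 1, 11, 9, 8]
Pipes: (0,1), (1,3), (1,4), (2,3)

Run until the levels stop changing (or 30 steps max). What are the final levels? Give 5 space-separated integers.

Step 1: flows [0->1,3->1,4->1,2->3] -> levels [11 4 10 9 7]
Step 2: flows [0->1,3->1,4->1,2->3] -> levels [10 7 9 9 6]
Step 3: flows [0->1,3->1,1->4,2=3] -> levels [9 8 9 8 7]
Step 4: flows [0->1,1=3,1->4,2->3] -> levels [8 8 8 9 8]
Step 5: flows [0=1,3->1,1=4,3->2] -> levels [8 9 9 7 8]
Step 6: flows [1->0,1->3,1->4,2->3] -> levels [9 6 8 9 9]
Step 7: flows [0->1,3->1,4->1,3->2] -> levels [8 9 9 7 8]
  -> period-2 cycle: step 7 state = step 5 state; never stabilizes
  -> state at step 30: (30-5) mod 2 = 1, same as step 6 -> [9 6 8 9 9]

Answer: 9 6 8 9 9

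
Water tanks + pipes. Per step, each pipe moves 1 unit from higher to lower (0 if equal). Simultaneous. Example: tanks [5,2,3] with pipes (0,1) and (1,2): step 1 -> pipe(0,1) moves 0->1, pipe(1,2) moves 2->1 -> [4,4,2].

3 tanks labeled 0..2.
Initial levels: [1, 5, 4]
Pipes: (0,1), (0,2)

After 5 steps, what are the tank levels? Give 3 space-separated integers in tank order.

Answer: 2 4 4

Derivation:
Step 1: flows [1->0,2->0] -> levels [3 4 3]
Step 2: flows [1->0,0=2] -> levels [4 3 3]
Step 3: flows [0->1,0->2] -> levels [2 4 4]
Step 4: flows [1->0,2->0] -> levels [4 3 3]
  -> period-2 cycle: step 4 state = step 2 state
  -> state at step 5: (5-2) mod 2 = 1, same as step 3 -> [2 4 4]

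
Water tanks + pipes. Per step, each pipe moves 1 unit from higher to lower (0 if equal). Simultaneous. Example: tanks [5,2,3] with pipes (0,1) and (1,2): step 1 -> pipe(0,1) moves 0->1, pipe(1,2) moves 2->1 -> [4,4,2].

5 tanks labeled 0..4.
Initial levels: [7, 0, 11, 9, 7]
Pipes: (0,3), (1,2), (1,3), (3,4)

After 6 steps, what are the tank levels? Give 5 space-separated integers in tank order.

Answer: 6 6 8 8 6

Derivation:
Step 1: flows [3->0,2->1,3->1,3->4] -> levels [8 2 10 6 8]
Step 2: flows [0->3,2->1,3->1,4->3] -> levels [7 4 9 7 7]
Step 3: flows [0=3,2->1,3->1,3=4] -> levels [7 6 8 6 7]
Step 4: flows [0->3,2->1,1=3,4->3] -> levels [6 7 7 8 6]
Step 5: flows [3->0,1=2,3->1,3->4] -> levels [7 8 7 5 7]
Step 6: flows [0->3,1->2,1->3,4->3] -> levels [6 6 8 8 6]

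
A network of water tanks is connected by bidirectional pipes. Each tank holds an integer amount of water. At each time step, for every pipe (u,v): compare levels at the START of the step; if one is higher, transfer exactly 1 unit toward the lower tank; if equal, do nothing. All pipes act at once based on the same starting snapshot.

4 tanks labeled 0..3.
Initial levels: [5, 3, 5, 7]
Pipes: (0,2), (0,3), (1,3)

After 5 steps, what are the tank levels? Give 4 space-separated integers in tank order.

Answer: 6 5 5 4

Derivation:
Step 1: flows [0=2,3->0,3->1] -> levels [6 4 5 5]
Step 2: flows [0->2,0->3,3->1] -> levels [4 5 6 5]
Step 3: flows [2->0,3->0,1=3] -> levels [6 5 5 4]
Step 4: flows [0->2,0->3,1->3] -> levels [4 4 6 6]
Step 5: flows [2->0,3->0,3->1] -> levels [6 5 5 4]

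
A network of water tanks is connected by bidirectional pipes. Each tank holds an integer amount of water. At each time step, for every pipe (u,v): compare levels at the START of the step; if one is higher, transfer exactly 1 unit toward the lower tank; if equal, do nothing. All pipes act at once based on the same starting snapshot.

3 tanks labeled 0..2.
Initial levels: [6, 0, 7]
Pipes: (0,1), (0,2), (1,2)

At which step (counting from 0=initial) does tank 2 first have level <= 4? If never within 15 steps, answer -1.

Step 1: flows [0->1,2->0,2->1] -> levels [6 2 5]
Step 2: flows [0->1,0->2,2->1] -> levels [4 4 5]
Step 3: flows [0=1,2->0,2->1] -> levels [5 5 3]
Tank 2 first reaches <=4 at step 3

Answer: 3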